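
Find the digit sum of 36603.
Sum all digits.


3 + 6 + 6 + 0 + 3 = 18


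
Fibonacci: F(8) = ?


Sequence: 1, 1, 2, 3, 5, 8, 13, 21
F(8) = 21


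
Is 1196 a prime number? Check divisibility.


1196 / 2 = 598 (exact division)
1196 is NOT prime.

No, 1196 is not prime


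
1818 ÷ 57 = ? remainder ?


1818 = 57 * 31 + 51
Check: 1767 + 51 = 1818

q = 31, r = 51


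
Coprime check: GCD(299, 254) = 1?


Euclidean algorithm:
299 = 1 * 254 + 45
254 = 5 * 45 + 29
45 = 1 * 29 + 16
29 = 1 * 16 + 13
16 = 1 * 13 + 3
13 = 4 * 3 + 1
3 = 3 * 1 + 0
GCD(299, 254) = 1

Yes, coprime (GCD = 1)


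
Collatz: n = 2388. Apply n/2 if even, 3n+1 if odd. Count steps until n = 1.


2388 → 1194 → 597 → 1792 → 896 → 448 → 224 → 112 → 56 → 28 → 14 → 7 → 22 → 11 → 34 → 17 → 52 → 26 → 13 → 40 → 20 → 10 → 5 → 16 → 8 → 4 → 2 → 1
Total steps = 27

27 steps


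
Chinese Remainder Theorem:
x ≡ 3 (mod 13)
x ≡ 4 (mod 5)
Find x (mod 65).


M = 13*5 = 65
M1 = M/13 = 5, M2 = M/5 = 13
M1^(-1) mod 13 = 8, M2^(-1) mod 5 = 2
x = 3*5*8 + 4*13*2 = 224
224 mod 65 = 29
Check: 29 mod 13 = 3 ✓, 29 mod 5 = 4 ✓

x ≡ 29 (mod 65)


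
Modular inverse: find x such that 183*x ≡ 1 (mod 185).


Use the extended Euclidean algorithm on (185, 183); each row r = 185*s + 183*t:
r=185, s=1, t=0
r=183, s=0, t=1
q=1: r=2, s=1, t=-1   [185*(1) + 183*(-1) = 2]
q=91: r=1, s=-91, t=92   [185*(-91) + 183*(92) = 1]
q=2: r=0, s=183, t=-185   [185*(183) + 183*(-185) = 0]
GCD = 1 with t = 92, so 183*(92) ≡ 1 (mod 185)
Inverse = 92 mod 185 = 92
Check: 183 * 92 = 16836 ≡ 1 (mod 185)

183^(-1) ≡ 92 (mod 185)


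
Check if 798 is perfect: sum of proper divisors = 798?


Proper divisors of 798: 1, 2, 3, 6, 7, 14, 19, 21, 38, 42, 57, 114, 133, 266, 399
Sum = 1 + 2 + 3 + 6 + 7 + 14 + 19 + 21 + 38 + 42 + 57 + 114 + 133 + 266 + 399 = 1122

No, 798 is not perfect (1122 ≠ 798)


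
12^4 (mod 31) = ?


12^1 mod 31 = 12
12^2 mod 31 = 20
12^3 mod 31 = 23
12^4 mod 31 = 28


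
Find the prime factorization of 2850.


2850 / 2 = 1425
1425 / 3 = 475
475 / 5 = 95
95 / 5 = 19
19 / 19 = 1
2850 = 2 × 3 × 5^2 × 19


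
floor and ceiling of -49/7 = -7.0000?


-49/7 = -7.0000
floor = -7
ceil = -7

floor = -7, ceil = -7


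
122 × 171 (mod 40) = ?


122 × 171 = 20862
20862 mod 40 = 22


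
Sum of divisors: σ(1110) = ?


Divisors of 1110: 1, 2, 3, 5, 6, 10, 15, 30, 37, 74, 111, 185, 222, 370, 555, 1110
Sum = 1 + 2 + 3 + 5 + 6 + 10 + 15 + 30 + 37 + 74 + 111 + 185 + 222 + 370 + 555 + 1110 = 2736

σ(1110) = 2736


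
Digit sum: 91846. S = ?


9 + 1 + 8 + 4 + 6 = 28


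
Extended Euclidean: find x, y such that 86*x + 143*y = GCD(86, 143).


Tabular extended Euclidean (each row: r = 86*s + 143*t):
r=86, s=1, t=0
r=143, s=0, t=1
q=0: r=86, s=1, t=0   [86*(1) + 143*(0) = 86]
q=1: r=57, s=-1, t=1   [86*(-1) + 143*(1) = 57]
q=1: r=29, s=2, t=-1   [86*(2) + 143*(-1) = 29]
q=1: r=28, s=-3, t=2   [86*(-3) + 143*(2) = 28]
q=1: r=1, s=5, t=-3   [86*(5) + 143*(-3) = 1]
q=28: r=0, s=-143, t=86   [86*(-143) + 143*(86) = 0]
GCD = 1; from the row with r=1: x=5, y=-3
Check: 86*(5) + 143*(-3) = 430 - 429 = 1

GCD = 1, x = 5, y = -3


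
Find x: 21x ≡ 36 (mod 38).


GCD(21, 38) = 1, unique solution
a^(-1) mod 38 = 29
x = 29 * 36 mod 38 = 18

x ≡ 18 (mod 38)


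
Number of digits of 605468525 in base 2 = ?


605468525 in base 2 = 100100000101101011011101101101
Number of digits = 30

30 digits (base 2)


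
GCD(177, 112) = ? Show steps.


177 = 1 * 112 + 65
112 = 1 * 65 + 47
65 = 1 * 47 + 18
47 = 2 * 18 + 11
18 = 1 * 11 + 7
11 = 1 * 7 + 4
7 = 1 * 4 + 3
4 = 1 * 3 + 1
3 = 3 * 1 + 0
GCD = 1


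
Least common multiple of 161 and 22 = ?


GCD(161, 22) = 1
LCM = 161*22/1 = 3542/1 = 3542

LCM = 3542


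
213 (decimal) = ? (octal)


213 (base 10) = 213 (decimal)
213 (decimal) = 325 (base 8)


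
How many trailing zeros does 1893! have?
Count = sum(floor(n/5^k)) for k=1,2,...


floor(1893/5) = 378
floor(1893/25) = 75
floor(1893/125) = 15
floor(1893/625) = 3
Total = 471

471 trailing zeros


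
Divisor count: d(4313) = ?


4313 = 19^1 × 227^1
d(4313) = (1+1) × (1+1) = 4

4 divisors


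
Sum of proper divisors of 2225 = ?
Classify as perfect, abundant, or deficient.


Proper divisors: 1, 5, 25, 89, 445
Sum = 1 + 5 + 25 + 89 + 445 = 565
565 < 2225 → deficient

s(2225) = 565 (deficient)


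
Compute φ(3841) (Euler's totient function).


3841 = 23 × 167
Prime factors: 23, 167
φ(3841) = 3841 × (1-1/23) × (1-1/167)
= 3841 × 22/23 × 166/167 = 3652

φ(3841) = 3652


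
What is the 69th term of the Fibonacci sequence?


Sequence: 1, 1, 2, 3, 5, 8, 13, 21, 34, 55, 89, 144, 233, 377, 610, 987, 1597, 2584, 4181, 6765, 10946, 17711, 28657, 46368, 75025, 121393, 196418, 317811, 514229, 832040, 1346269, 2178309, 3524578, 5702887, 9227465, 14930352, 24157817, 39088169, 63245986, 102334155, 165580141, 267914296, 433494437, 701408733, 1134903170, 1836311903, 2971215073, 4807526976, 7778742049, 12586269025, 20365011074, 32951280099, 53316291173, 86267571272, 139583862445, 225851433717, 365435296162, 591286729879, 956722026041, 1548008755920, 2504730781961, 4052739537881, 6557470319842, 10610209857723, 17167680177565, 27777890035288, 44945570212853, 72723460248141, 117669030460994
F(69) = 117669030460994


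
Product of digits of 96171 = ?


9 × 6 × 1 × 7 × 1 = 378


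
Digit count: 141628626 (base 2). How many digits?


141628626 in base 2 = 1000011100010001010011010010
Number of digits = 28

28 digits (base 2)


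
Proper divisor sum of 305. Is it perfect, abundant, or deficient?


Proper divisors: 1, 5, 61
Sum = 1 + 5 + 61 = 67
67 < 305 → deficient

s(305) = 67 (deficient)


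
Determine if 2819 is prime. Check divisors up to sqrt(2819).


Check divisors up to sqrt(2819) = 53.0943
No divisors found.
2819 is prime.

Yes, 2819 is prime


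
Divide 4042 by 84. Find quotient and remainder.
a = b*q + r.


4042 = 84 * 48 + 10
Check: 4032 + 10 = 4042

q = 48, r = 10


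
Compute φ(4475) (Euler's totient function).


4475 = 5^2 × 179
Prime factors: 5, 179
φ(4475) = 4475 × (1-1/5) × (1-1/179)
= 4475 × 4/5 × 178/179 = 3560

φ(4475) = 3560


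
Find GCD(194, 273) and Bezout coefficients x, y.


Tabular extended Euclidean (each row: r = 194*s + 273*t):
r=194, s=1, t=0
r=273, s=0, t=1
q=0: r=194, s=1, t=0   [194*(1) + 273*(0) = 194]
q=1: r=79, s=-1, t=1   [194*(-1) + 273*(1) = 79]
q=2: r=36, s=3, t=-2   [194*(3) + 273*(-2) = 36]
q=2: r=7, s=-7, t=5   [194*(-7) + 273*(5) = 7]
q=5: r=1, s=38, t=-27   [194*(38) + 273*(-27) = 1]
q=7: r=0, s=-273, t=194   [194*(-273) + 273*(194) = 0]
GCD = 1; from the row with r=1: x=38, y=-27
Check: 194*(38) + 273*(-27) = 7372 - 7371 = 1

GCD = 1, x = 38, y = -27


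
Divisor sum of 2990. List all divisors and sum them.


Divisors of 2990: 1, 2, 5, 10, 13, 23, 26, 46, 65, 115, 130, 230, 299, 598, 1495, 2990
Sum = 1 + 2 + 5 + 10 + 13 + 23 + 26 + 46 + 65 + 115 + 130 + 230 + 299 + 598 + 1495 + 2990 = 6048

σ(2990) = 6048


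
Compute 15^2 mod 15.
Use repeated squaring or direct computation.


15^1 mod 15 = 0
15^2 mod 15 = 0


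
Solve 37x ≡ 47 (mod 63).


GCD(37, 63) = 1, unique solution
a^(-1) mod 63 = 46
x = 46 * 47 mod 63 = 20

x ≡ 20 (mod 63)


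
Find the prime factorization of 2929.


2929 / 29 = 101
101 / 101 = 1
2929 = 29 × 101


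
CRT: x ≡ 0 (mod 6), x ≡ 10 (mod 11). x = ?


M = 6*11 = 66
M1 = M/6 = 11, M2 = M/11 = 6
M1^(-1) mod 6 = 5, M2^(-1) mod 11 = 2
x = 0*11*5 + 10*6*2 = 120
120 mod 66 = 54
Check: 54 mod 6 = 0 ✓, 54 mod 11 = 10 ✓

x ≡ 54 (mod 66)


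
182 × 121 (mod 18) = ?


182 × 121 = 22022
22022 mod 18 = 8


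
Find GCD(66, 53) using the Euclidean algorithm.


66 = 1 * 53 + 13
53 = 4 * 13 + 1
13 = 13 * 1 + 0
GCD = 1


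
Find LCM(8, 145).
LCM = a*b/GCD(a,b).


GCD(8, 145) = 1
LCM = 8*145/1 = 1160/1 = 1160

LCM = 1160


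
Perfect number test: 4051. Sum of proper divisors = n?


Proper divisors of 4051: 1
Sum = 1 = 1

No, 4051 is not perfect (1 ≠ 4051)


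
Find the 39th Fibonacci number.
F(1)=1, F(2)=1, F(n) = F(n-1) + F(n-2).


Sequence: 1, 1, 2, 3, 5, 8, 13, 21, 34, 55, 89, 144, 233, 377, 610, 987, 1597, 2584, 4181, 6765, 10946, 17711, 28657, 46368, 75025, 121393, 196418, 317811, 514229, 832040, 1346269, 2178309, 3524578, 5702887, 9227465, 14930352, 24157817, 39088169, 63245986
F(39) = 63245986


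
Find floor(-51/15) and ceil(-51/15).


-51/15 = -3.4000
floor = -4
ceil = -3

floor = -4, ceil = -3


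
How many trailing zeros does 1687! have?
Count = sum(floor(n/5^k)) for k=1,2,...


floor(1687/5) = 337
floor(1687/25) = 67
floor(1687/125) = 13
floor(1687/625) = 2
Total = 419

419 trailing zeros


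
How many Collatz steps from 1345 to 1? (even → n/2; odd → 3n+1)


1345 → 4036 → 2018 → 1009 → 3028 → 1514 → 757 → 2272 → 1136 → 568 → 284 → 142 → 71 → 214 → 107 → 322 → 161 → 484 → 242 → 121 → 364 → 182 → 91 → 274 → 137 → 412 → 206 → 103 → 310 → 155 → 466 → 233 → 700 → 350 → 175 → 526 → 263 → 790 → 395 → 1186 → 593 → 1780 → 890 → 445 → 1336 → 668 → 334 → 167 → 502 → 251 → 754 → 377 → 1132 → 566 → 283 → 850 → 425 → 1276 → 638 → 319 → 958 → 479 → 1438 → 719 → 2158 → 1079 → 3238 → 1619 → 4858 → 2429 → 7288 → 3644 → 1822 → 911 → 2734 → 1367 → 4102 → 2051 → 6154 → 3077 → 9232 → 4616 → 2308 → 1154 → 577 → 1732 → 866 → 433 → 1300 → 650 → 325 → 976 → 488 → 244 → 122 → 61 → 184 → 92 → 46 → 23 → 70 → 35 → 106 → 53 → 160 → 80 → 40 → 20 → 10 → 5 → 16 → 8 → 4 → 2 → 1
Total steps = 114

114 steps


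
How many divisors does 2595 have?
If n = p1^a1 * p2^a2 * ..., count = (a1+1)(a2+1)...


2595 = 3^1 × 5^1 × 173^1
d(2595) = (1+1) × (1+1) × (1+1) = 8

8 divisors


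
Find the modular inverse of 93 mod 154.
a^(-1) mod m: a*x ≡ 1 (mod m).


Use the extended Euclidean algorithm on (154, 93); each row r = 154*s + 93*t:
r=154, s=1, t=0
r=93, s=0, t=1
q=1: r=61, s=1, t=-1   [154*(1) + 93*(-1) = 61]
q=1: r=32, s=-1, t=2   [154*(-1) + 93*(2) = 32]
q=1: r=29, s=2, t=-3   [154*(2) + 93*(-3) = 29]
q=1: r=3, s=-3, t=5   [154*(-3) + 93*(5) = 3]
q=9: r=2, s=29, t=-48   [154*(29) + 93*(-48) = 2]
q=1: r=1, s=-32, t=53   [154*(-32) + 93*(53) = 1]
q=2: r=0, s=93, t=-154   [154*(93) + 93*(-154) = 0]
GCD = 1 with t = 53, so 93*(53) ≡ 1 (mod 154)
Inverse = 53 mod 154 = 53
Check: 93 * 53 = 4929 ≡ 1 (mod 154)

93^(-1) ≡ 53 (mod 154)


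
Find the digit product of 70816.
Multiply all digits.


7 × 0 × 8 × 1 × 6 = 0


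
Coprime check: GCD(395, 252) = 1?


Euclidean algorithm:
395 = 1 * 252 + 143
252 = 1 * 143 + 109
143 = 1 * 109 + 34
109 = 3 * 34 + 7
34 = 4 * 7 + 6
7 = 1 * 6 + 1
6 = 6 * 1 + 0
GCD(395, 252) = 1

Yes, coprime (GCD = 1)


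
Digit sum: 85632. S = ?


8 + 5 + 6 + 3 + 2 = 24


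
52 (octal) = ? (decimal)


52 (base 8) = 42 (decimal)
42 (decimal) = 42 (base 10)


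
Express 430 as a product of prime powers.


430 / 2 = 215
215 / 5 = 43
43 / 43 = 1
430 = 2 × 5 × 43


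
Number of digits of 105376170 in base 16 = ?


105376170 in base 16 = 647E9AA
Number of digits = 7

7 digits (base 16)


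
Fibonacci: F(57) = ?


Sequence: 1, 1, 2, 3, 5, 8, 13, 21, 34, 55, 89, 144, 233, 377, 610, 987, 1597, 2584, 4181, 6765, 10946, 17711, 28657, 46368, 75025, 121393, 196418, 317811, 514229, 832040, 1346269, 2178309, 3524578, 5702887, 9227465, 14930352, 24157817, 39088169, 63245986, 102334155, 165580141, 267914296, 433494437, 701408733, 1134903170, 1836311903, 2971215073, 4807526976, 7778742049, 12586269025, 20365011074, 32951280099, 53316291173, 86267571272, 139583862445, 225851433717, 365435296162
F(57) = 365435296162


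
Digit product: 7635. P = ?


7 × 6 × 3 × 5 = 630


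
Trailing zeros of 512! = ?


floor(512/5) = 102
floor(512/25) = 20
floor(512/125) = 4
Total = 126

126 trailing zeros


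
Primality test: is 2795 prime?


2795 / 5 = 559 (exact division)
2795 is NOT prime.

No, 2795 is not prime


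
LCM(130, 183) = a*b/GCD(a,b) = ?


GCD(130, 183) = 1
LCM = 130*183/1 = 23790/1 = 23790

LCM = 23790


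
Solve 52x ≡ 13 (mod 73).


GCD(52, 73) = 1, unique solution
a^(-1) mod 73 = 66
x = 66 * 13 mod 73 = 55

x ≡ 55 (mod 73)


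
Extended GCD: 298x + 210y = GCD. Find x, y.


Tabular extended Euclidean (each row: r = 298*s + 210*t):
r=298, s=1, t=0
r=210, s=0, t=1
q=1: r=88, s=1, t=-1   [298*(1) + 210*(-1) = 88]
q=2: r=34, s=-2, t=3   [298*(-2) + 210*(3) = 34]
q=2: r=20, s=5, t=-7   [298*(5) + 210*(-7) = 20]
q=1: r=14, s=-7, t=10   [298*(-7) + 210*(10) = 14]
q=1: r=6, s=12, t=-17   [298*(12) + 210*(-17) = 6]
q=2: r=2, s=-31, t=44   [298*(-31) + 210*(44) = 2]
q=3: r=0, s=105, t=-149   [298*(105) + 210*(-149) = 0]
GCD = 2; from the row with r=2: x=-31, y=44
Check: 298*(-31) + 210*(44) = -9238 + 9240 = 2

GCD = 2, x = -31, y = 44


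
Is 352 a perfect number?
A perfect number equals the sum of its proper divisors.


Proper divisors of 352: 1, 2, 4, 8, 11, 16, 22, 32, 44, 88, 176
Sum = 1 + 2 + 4 + 8 + 11 + 16 + 22 + 32 + 44 + 88 + 176 = 404

No, 352 is not perfect (404 ≠ 352)


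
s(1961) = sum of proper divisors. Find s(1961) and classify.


Proper divisors: 1, 37, 53
Sum = 1 + 37 + 53 = 91
91 < 1961 → deficient

s(1961) = 91 (deficient)


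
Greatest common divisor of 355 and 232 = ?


355 = 1 * 232 + 123
232 = 1 * 123 + 109
123 = 1 * 109 + 14
109 = 7 * 14 + 11
14 = 1 * 11 + 3
11 = 3 * 3 + 2
3 = 1 * 2 + 1
2 = 2 * 1 + 0
GCD = 1


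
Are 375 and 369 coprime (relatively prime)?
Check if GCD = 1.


Euclidean algorithm:
375 = 1 * 369 + 6
369 = 61 * 6 + 3
6 = 2 * 3 + 0
GCD(375, 369) = 3

No, not coprime (GCD = 3)


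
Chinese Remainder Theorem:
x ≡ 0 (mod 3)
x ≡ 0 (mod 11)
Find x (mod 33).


M = 3*11 = 33
M1 = M/3 = 11, M2 = M/11 = 3
M1^(-1) mod 3 = 2, M2^(-1) mod 11 = 4
x = 0*11*2 + 0*3*4 = 0
0 mod 33 = 0
Check: 0 mod 3 = 0 ✓, 0 mod 11 = 0 ✓

x ≡ 0 (mod 33)


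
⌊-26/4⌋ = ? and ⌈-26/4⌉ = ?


-26/4 = -6.5000
floor = -7
ceil = -6

floor = -7, ceil = -6


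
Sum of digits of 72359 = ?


7 + 2 + 3 + 5 + 9 = 26


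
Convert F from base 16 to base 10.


F (base 16) = 15 (decimal)
15 (decimal) = 15 (base 10)


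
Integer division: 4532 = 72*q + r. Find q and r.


4532 = 72 * 62 + 68
Check: 4464 + 68 = 4532

q = 62, r = 68


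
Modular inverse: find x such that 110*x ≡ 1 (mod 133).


Use the extended Euclidean algorithm on (133, 110); each row r = 133*s + 110*t:
r=133, s=1, t=0
r=110, s=0, t=1
q=1: r=23, s=1, t=-1   [133*(1) + 110*(-1) = 23]
q=4: r=18, s=-4, t=5   [133*(-4) + 110*(5) = 18]
q=1: r=5, s=5, t=-6   [133*(5) + 110*(-6) = 5]
q=3: r=3, s=-19, t=23   [133*(-19) + 110*(23) = 3]
q=1: r=2, s=24, t=-29   [133*(24) + 110*(-29) = 2]
q=1: r=1, s=-43, t=52   [133*(-43) + 110*(52) = 1]
q=2: r=0, s=110, t=-133   [133*(110) + 110*(-133) = 0]
GCD = 1 with t = 52, so 110*(52) ≡ 1 (mod 133)
Inverse = 52 mod 133 = 52
Check: 110 * 52 = 5720 ≡ 1 (mod 133)

110^(-1) ≡ 52 (mod 133)


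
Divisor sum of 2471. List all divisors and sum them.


Divisors of 2471: 1, 7, 353, 2471
Sum = 1 + 7 + 353 + 2471 = 2832

σ(2471) = 2832


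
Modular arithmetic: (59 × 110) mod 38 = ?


59 × 110 = 6490
6490 mod 38 = 30


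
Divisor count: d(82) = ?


82 = 2^1 × 41^1
d(82) = (1+1) × (1+1) = 4

4 divisors


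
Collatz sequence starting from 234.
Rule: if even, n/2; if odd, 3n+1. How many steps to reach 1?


234 → 117 → 352 → 176 → 88 → 44 → 22 → 11 → 34 → 17 → 52 → 26 → 13 → 40 → 20 → 10 → 5 → 16 → 8 → 4 → 2 → 1
Total steps = 21

21 steps


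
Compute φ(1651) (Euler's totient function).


1651 = 13 × 127
Prime factors: 13, 127
φ(1651) = 1651 × (1-1/13) × (1-1/127)
= 1651 × 12/13 × 126/127 = 1512

φ(1651) = 1512


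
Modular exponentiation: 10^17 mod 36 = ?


10^1 mod 36 = 10
10^2 mod 36 = 28
10^3 mod 36 = 28
10^4 mod 36 = 28
10^5 mod 36 = 28
10^6 mod 36 = 28
10^7 mod 36 = 28
10^8 mod 36 = 28
10^9 mod 36 = 28
10^10 mod 36 = 28
10^11 mod 36 = 28
10^12 mod 36 = 28
10^13 mod 36 = 28
10^14 mod 36 = 28
10^15 mod 36 = 28
10^16 mod 36 = 28
10^17 mod 36 = 28


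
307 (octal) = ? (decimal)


307 (base 8) = 199 (decimal)
199 (decimal) = 199 (base 10)


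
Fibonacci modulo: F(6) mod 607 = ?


F(k) mod 607 for k=1..6:
1, 1, 2, 3, 5, 8
F(6) mod 607 = 8


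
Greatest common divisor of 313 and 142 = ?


313 = 2 * 142 + 29
142 = 4 * 29 + 26
29 = 1 * 26 + 3
26 = 8 * 3 + 2
3 = 1 * 2 + 1
2 = 2 * 1 + 0
GCD = 1


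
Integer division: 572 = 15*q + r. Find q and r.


572 = 15 * 38 + 2
Check: 570 + 2 = 572

q = 38, r = 2


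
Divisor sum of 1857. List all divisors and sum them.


Divisors of 1857: 1, 3, 619, 1857
Sum = 1 + 3 + 619 + 1857 = 2480

σ(1857) = 2480


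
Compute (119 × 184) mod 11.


119 × 184 = 21896
21896 mod 11 = 6


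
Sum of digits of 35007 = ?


3 + 5 + 0 + 0 + 7 = 15


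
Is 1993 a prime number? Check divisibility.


Check divisors up to sqrt(1993) = 44.6430
No divisors found.
1993 is prime.

Yes, 1993 is prime


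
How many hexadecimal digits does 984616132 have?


984616132 in base 16 = 3AB00CC4
Number of digits = 8

8 digits (base 16)


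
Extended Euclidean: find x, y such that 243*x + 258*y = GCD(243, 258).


Tabular extended Euclidean (each row: r = 243*s + 258*t):
r=243, s=1, t=0
r=258, s=0, t=1
q=0: r=243, s=1, t=0   [243*(1) + 258*(0) = 243]
q=1: r=15, s=-1, t=1   [243*(-1) + 258*(1) = 15]
q=16: r=3, s=17, t=-16   [243*(17) + 258*(-16) = 3]
q=5: r=0, s=-86, t=81   [243*(-86) + 258*(81) = 0]
GCD = 3; from the row with r=3: x=17, y=-16
Check: 243*(17) + 258*(-16) = 4131 - 4128 = 3

GCD = 3, x = 17, y = -16


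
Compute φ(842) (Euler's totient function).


842 = 2 × 421
Prime factors: 2, 421
φ(842) = 842 × (1-1/2) × (1-1/421)
= 842 × 1/2 × 420/421 = 420

φ(842) = 420


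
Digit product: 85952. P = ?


8 × 5 × 9 × 5 × 2 = 3600


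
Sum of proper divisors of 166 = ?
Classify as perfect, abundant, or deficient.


Proper divisors: 1, 2, 83
Sum = 1 + 2 + 83 = 86
86 < 166 → deficient

s(166) = 86 (deficient)


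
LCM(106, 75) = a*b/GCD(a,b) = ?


GCD(106, 75) = 1
LCM = 106*75/1 = 7950/1 = 7950

LCM = 7950


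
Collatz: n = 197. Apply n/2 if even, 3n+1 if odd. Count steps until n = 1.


197 → 592 → 296 → 148 → 74 → 37 → 112 → 56 → 28 → 14 → 7 → 22 → 11 → 34 → 17 → 52 → 26 → 13 → 40 → 20 → 10 → 5 → 16 → 8 → 4 → 2 → 1
Total steps = 26

26 steps


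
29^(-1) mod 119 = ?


Use the extended Euclidean algorithm on (119, 29); each row r = 119*s + 29*t:
r=119, s=1, t=0
r=29, s=0, t=1
q=4: r=3, s=1, t=-4   [119*(1) + 29*(-4) = 3]
q=9: r=2, s=-9, t=37   [119*(-9) + 29*(37) = 2]
q=1: r=1, s=10, t=-41   [119*(10) + 29*(-41) = 1]
q=2: r=0, s=-29, t=119   [119*(-29) + 29*(119) = 0]
GCD = 1 with t = -41, so 29*(-41) ≡ 1 (mod 119)
Inverse = -41 mod 119 = 78
Check: 29 * 78 = 2262 ≡ 1 (mod 119)

29^(-1) ≡ 78 (mod 119)


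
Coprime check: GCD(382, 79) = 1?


Euclidean algorithm:
382 = 4 * 79 + 66
79 = 1 * 66 + 13
66 = 5 * 13 + 1
13 = 13 * 1 + 0
GCD(382, 79) = 1

Yes, coprime (GCD = 1)


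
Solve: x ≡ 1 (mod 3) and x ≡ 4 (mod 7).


M = 3*7 = 21
M1 = M/3 = 7, M2 = M/7 = 3
M1^(-1) mod 3 = 1, M2^(-1) mod 7 = 5
x = 1*7*1 + 4*3*5 = 67
67 mod 21 = 4
Check: 4 mod 3 = 1 ✓, 4 mod 7 = 4 ✓

x ≡ 4 (mod 21)


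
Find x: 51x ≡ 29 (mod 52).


GCD(51, 52) = 1, unique solution
a^(-1) mod 52 = 51
x = 51 * 29 mod 52 = 23

x ≡ 23 (mod 52)


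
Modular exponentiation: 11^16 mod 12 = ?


11^1 mod 12 = 11
11^2 mod 12 = 1
11^3 mod 12 = 11
11^4 mod 12 = 1
11^5 mod 12 = 11
11^6 mod 12 = 1
11^7 mod 12 = 11
11^8 mod 12 = 1
11^9 mod 12 = 11
11^10 mod 12 = 1
11^11 mod 12 = 11
11^12 mod 12 = 1
11^13 mod 12 = 11
11^14 mod 12 = 1
11^15 mod 12 = 11
11^16 mod 12 = 1


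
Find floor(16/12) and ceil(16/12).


16/12 = 1.3333
floor = 1
ceil = 2

floor = 1, ceil = 2


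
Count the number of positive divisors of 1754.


1754 = 2^1 × 877^1
d(1754) = (1+1) × (1+1) = 4

4 divisors


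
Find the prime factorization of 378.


378 / 2 = 189
189 / 3 = 63
63 / 3 = 21
21 / 3 = 7
7 / 7 = 1
378 = 2 × 3^3 × 7


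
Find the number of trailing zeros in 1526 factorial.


floor(1526/5) = 305
floor(1526/25) = 61
floor(1526/125) = 12
floor(1526/625) = 2
Total = 380

380 trailing zeros


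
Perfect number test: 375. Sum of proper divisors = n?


Proper divisors of 375: 1, 3, 5, 15, 25, 75, 125
Sum = 1 + 3 + 5 + 15 + 25 + 75 + 125 = 249

No, 375 is not perfect (249 ≠ 375)


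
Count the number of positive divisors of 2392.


2392 = 2^3 × 13^1 × 23^1
d(2392) = (3+1) × (1+1) × (1+1) = 16

16 divisors


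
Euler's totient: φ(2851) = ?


2851 = 2851
Prime factors: 2851
φ(2851) = 2851 × (1-1/2851)
= 2851 × 2850/2851 = 2850

φ(2851) = 2850


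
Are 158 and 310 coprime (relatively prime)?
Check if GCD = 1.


Euclidean algorithm:
310 = 1 * 158 + 152
158 = 1 * 152 + 6
152 = 25 * 6 + 2
6 = 3 * 2 + 0
GCD(158, 310) = 2

No, not coprime (GCD = 2)


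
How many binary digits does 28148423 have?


28148423 in base 2 = 1101011011000001011000111
Number of digits = 25

25 digits (base 2)


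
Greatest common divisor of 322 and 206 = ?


322 = 1 * 206 + 116
206 = 1 * 116 + 90
116 = 1 * 90 + 26
90 = 3 * 26 + 12
26 = 2 * 12 + 2
12 = 6 * 2 + 0
GCD = 2


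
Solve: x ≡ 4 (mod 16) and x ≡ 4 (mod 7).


M = 16*7 = 112
M1 = M/16 = 7, M2 = M/7 = 16
M1^(-1) mod 16 = 7, M2^(-1) mod 7 = 4
x = 4*7*7 + 4*16*4 = 452
452 mod 112 = 4
Check: 4 mod 16 = 4 ✓, 4 mod 7 = 4 ✓

x ≡ 4 (mod 112)


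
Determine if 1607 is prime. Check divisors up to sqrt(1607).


Check divisors up to sqrt(1607) = 40.0874
No divisors found.
1607 is prime.

Yes, 1607 is prime


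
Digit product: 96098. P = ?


9 × 6 × 0 × 9 × 8 = 0


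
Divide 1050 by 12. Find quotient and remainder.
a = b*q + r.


1050 = 12 * 87 + 6
Check: 1044 + 6 = 1050

q = 87, r = 6


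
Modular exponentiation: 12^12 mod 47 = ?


12^1 mod 47 = 12
12^2 mod 47 = 3
12^3 mod 47 = 36
12^4 mod 47 = 9
12^5 mod 47 = 14
12^6 mod 47 = 27
12^7 mod 47 = 42
12^8 mod 47 = 34
12^9 mod 47 = 32
12^10 mod 47 = 8
12^11 mod 47 = 2
12^12 mod 47 = 24


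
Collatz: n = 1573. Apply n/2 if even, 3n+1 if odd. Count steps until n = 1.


1573 → 4720 → 2360 → 1180 → 590 → 295 → 886 → 443 → 1330 → 665 → 1996 → 998 → 499 → 1498 → 749 → 2248 → 1124 → 562 → 281 → 844 → 422 → 211 → 634 → 317 → 952 → 476 → 238 → 119 → 358 → 179 → 538 → 269 → 808 → 404 → 202 → 101 → 304 → 152 → 76 → 38 → 19 → 58 → 29 → 88 → 44 → 22 → 11 → 34 → 17 → 52 → 26 → 13 → 40 → 20 → 10 → 5 → 16 → 8 → 4 → 2 → 1
Total steps = 60

60 steps


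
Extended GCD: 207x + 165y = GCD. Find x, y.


Tabular extended Euclidean (each row: r = 207*s + 165*t):
r=207, s=1, t=0
r=165, s=0, t=1
q=1: r=42, s=1, t=-1   [207*(1) + 165*(-1) = 42]
q=3: r=39, s=-3, t=4   [207*(-3) + 165*(4) = 39]
q=1: r=3, s=4, t=-5   [207*(4) + 165*(-5) = 3]
q=13: r=0, s=-55, t=69   [207*(-55) + 165*(69) = 0]
GCD = 3; from the row with r=3: x=4, y=-5
Check: 207*(4) + 165*(-5) = 828 - 825 = 3

GCD = 3, x = 4, y = -5


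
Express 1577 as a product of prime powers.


1577 / 19 = 83
83 / 83 = 1
1577 = 19 × 83


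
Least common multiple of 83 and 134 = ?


GCD(83, 134) = 1
LCM = 83*134/1 = 11122/1 = 11122

LCM = 11122


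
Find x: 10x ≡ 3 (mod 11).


GCD(10, 11) = 1, unique solution
a^(-1) mod 11 = 10
x = 10 * 3 mod 11 = 8

x ≡ 8 (mod 11)


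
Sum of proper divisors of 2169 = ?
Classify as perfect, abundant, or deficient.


Proper divisors: 1, 3, 9, 241, 723
Sum = 1 + 3 + 9 + 241 + 723 = 977
977 < 2169 → deficient

s(2169) = 977 (deficient)


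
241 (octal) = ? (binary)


241 (base 8) = 161 (decimal)
161 (decimal) = 10100001 (base 2)


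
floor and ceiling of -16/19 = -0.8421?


-16/19 = -0.8421
floor = -1
ceil = 0

floor = -1, ceil = 0


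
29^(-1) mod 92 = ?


Use the extended Euclidean algorithm on (92, 29); each row r = 92*s + 29*t:
r=92, s=1, t=0
r=29, s=0, t=1
q=3: r=5, s=1, t=-3   [92*(1) + 29*(-3) = 5]
q=5: r=4, s=-5, t=16   [92*(-5) + 29*(16) = 4]
q=1: r=1, s=6, t=-19   [92*(6) + 29*(-19) = 1]
q=4: r=0, s=-29, t=92   [92*(-29) + 29*(92) = 0]
GCD = 1 with t = -19, so 29*(-19) ≡ 1 (mod 92)
Inverse = -19 mod 92 = 73
Check: 29 * 73 = 2117 ≡ 1 (mod 92)

29^(-1) ≡ 73 (mod 92)


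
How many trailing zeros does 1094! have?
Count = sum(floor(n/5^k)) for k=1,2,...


floor(1094/5) = 218
floor(1094/25) = 43
floor(1094/125) = 8
floor(1094/625) = 1
Total = 270

270 trailing zeros


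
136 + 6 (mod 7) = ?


136 + 6 = 142
142 mod 7 = 2


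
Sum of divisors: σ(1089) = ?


Divisors of 1089: 1, 3, 9, 11, 33, 99, 121, 363, 1089
Sum = 1 + 3 + 9 + 11 + 33 + 99 + 121 + 363 + 1089 = 1729

σ(1089) = 1729


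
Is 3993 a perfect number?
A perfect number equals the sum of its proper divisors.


Proper divisors of 3993: 1, 3, 11, 33, 121, 363, 1331
Sum = 1 + 3 + 11 + 33 + 121 + 363 + 1331 = 1863

No, 3993 is not perfect (1863 ≠ 3993)


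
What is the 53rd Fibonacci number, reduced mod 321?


F(k) mod 321 for k=1..53:
1, 1, 2, 3, 5, 8, 13, 21, 34, 55, 89, 144, 233, 56, 289, 24, 313, 16, 8, 24, 32, 56, 88, 144, 232, 55, 287, 21, 308, 8, 316, 3, 319, 1, 320, 0, 320, 320, 319, 318, 316, 313, 308, 300, 287, 266, 232, 177, 88, 265, 32, 297, 8
F(53) mod 321 = 8


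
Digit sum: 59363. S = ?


5 + 9 + 3 + 6 + 3 = 26


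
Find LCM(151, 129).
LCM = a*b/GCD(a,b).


GCD(151, 129) = 1
LCM = 151*129/1 = 19479/1 = 19479

LCM = 19479


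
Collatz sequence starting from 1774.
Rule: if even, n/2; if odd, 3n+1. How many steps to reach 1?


1774 → 887 → 2662 → 1331 → 3994 → 1997 → 5992 → 2996 → 1498 → 749 → 2248 → 1124 → 562 → 281 → 844 → 422 → 211 → 634 → 317 → 952 → 476 → 238 → 119 → 358 → 179 → 538 → 269 → 808 → 404 → 202 → 101 → 304 → 152 → 76 → 38 → 19 → 58 → 29 → 88 → 44 → 22 → 11 → 34 → 17 → 52 → 26 → 13 → 40 → 20 → 10 → 5 → 16 → 8 → 4 → 2 → 1
Total steps = 55

55 steps


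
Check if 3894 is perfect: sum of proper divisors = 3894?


Proper divisors of 3894: 1, 2, 3, 6, 11, 22, 33, 59, 66, 118, 177, 354, 649, 1298, 1947
Sum = 1 + 2 + 3 + 6 + 11 + 22 + 33 + 59 + 66 + 118 + 177 + 354 + 649 + 1298 + 1947 = 4746

No, 3894 is not perfect (4746 ≠ 3894)


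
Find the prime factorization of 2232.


2232 / 2 = 1116
1116 / 2 = 558
558 / 2 = 279
279 / 3 = 93
93 / 3 = 31
31 / 31 = 1
2232 = 2^3 × 3^2 × 31


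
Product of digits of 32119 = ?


3 × 2 × 1 × 1 × 9 = 54


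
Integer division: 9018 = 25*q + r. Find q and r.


9018 = 25 * 360 + 18
Check: 9000 + 18 = 9018

q = 360, r = 18


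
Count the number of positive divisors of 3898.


3898 = 2^1 × 1949^1
d(3898) = (1+1) × (1+1) = 4

4 divisors


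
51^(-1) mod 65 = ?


Use the extended Euclidean algorithm on (65, 51); each row r = 65*s + 51*t:
r=65, s=1, t=0
r=51, s=0, t=1
q=1: r=14, s=1, t=-1   [65*(1) + 51*(-1) = 14]
q=3: r=9, s=-3, t=4   [65*(-3) + 51*(4) = 9]
q=1: r=5, s=4, t=-5   [65*(4) + 51*(-5) = 5]
q=1: r=4, s=-7, t=9   [65*(-7) + 51*(9) = 4]
q=1: r=1, s=11, t=-14   [65*(11) + 51*(-14) = 1]
q=4: r=0, s=-51, t=65   [65*(-51) + 51*(65) = 0]
GCD = 1 with t = -14, so 51*(-14) ≡ 1 (mod 65)
Inverse = -14 mod 65 = 51
Check: 51 * 51 = 2601 ≡ 1 (mod 65)

51^(-1) ≡ 51 (mod 65)


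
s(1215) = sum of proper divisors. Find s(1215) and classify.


Proper divisors: 1, 3, 5, 9, 15, 27, 45, 81, 135, 243, 405
Sum = 1 + 3 + 5 + 9 + 15 + 27 + 45 + 81 + 135 + 243 + 405 = 969
969 < 1215 → deficient

s(1215) = 969 (deficient)


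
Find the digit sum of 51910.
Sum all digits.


5 + 1 + 9 + 1 + 0 = 16


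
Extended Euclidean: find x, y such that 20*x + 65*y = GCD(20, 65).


Tabular extended Euclidean (each row: r = 20*s + 65*t):
r=20, s=1, t=0
r=65, s=0, t=1
q=0: r=20, s=1, t=0   [20*(1) + 65*(0) = 20]
q=3: r=5, s=-3, t=1   [20*(-3) + 65*(1) = 5]
q=4: r=0, s=13, t=-4   [20*(13) + 65*(-4) = 0]
GCD = 5; from the row with r=5: x=-3, y=1
Check: 20*(-3) + 65*(1) = -60 + 65 = 5

GCD = 5, x = -3, y = 1


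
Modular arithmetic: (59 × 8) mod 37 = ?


59 × 8 = 472
472 mod 37 = 28


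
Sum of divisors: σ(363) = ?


Divisors of 363: 1, 3, 11, 33, 121, 363
Sum = 1 + 3 + 11 + 33 + 121 + 363 = 532

σ(363) = 532


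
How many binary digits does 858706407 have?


858706407 in base 2 = 110011001011101101000111100111
Number of digits = 30

30 digits (base 2)


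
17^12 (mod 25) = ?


17^1 mod 25 = 17
17^2 mod 25 = 14
17^3 mod 25 = 13
17^4 mod 25 = 21
17^5 mod 25 = 7
17^6 mod 25 = 19
17^7 mod 25 = 23
17^8 mod 25 = 16
17^9 mod 25 = 22
17^10 mod 25 = 24
17^11 mod 25 = 8
17^12 mod 25 = 11


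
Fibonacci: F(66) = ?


Sequence: 1, 1, 2, 3, 5, 8, 13, 21, 34, 55, 89, 144, 233, 377, 610, 987, 1597, 2584, 4181, 6765, 10946, 17711, 28657, 46368, 75025, 121393, 196418, 317811, 514229, 832040, 1346269, 2178309, 3524578, 5702887, 9227465, 14930352, 24157817, 39088169, 63245986, 102334155, 165580141, 267914296, 433494437, 701408733, 1134903170, 1836311903, 2971215073, 4807526976, 7778742049, 12586269025, 20365011074, 32951280099, 53316291173, 86267571272, 139583862445, 225851433717, 365435296162, 591286729879, 956722026041, 1548008755920, 2504730781961, 4052739537881, 6557470319842, 10610209857723, 17167680177565, 27777890035288
F(66) = 27777890035288


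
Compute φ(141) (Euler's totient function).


141 = 3 × 47
Prime factors: 3, 47
φ(141) = 141 × (1-1/3) × (1-1/47)
= 141 × 2/3 × 46/47 = 92

φ(141) = 92


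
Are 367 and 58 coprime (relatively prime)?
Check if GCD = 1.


Euclidean algorithm:
367 = 6 * 58 + 19
58 = 3 * 19 + 1
19 = 19 * 1 + 0
GCD(367, 58) = 1

Yes, coprime (GCD = 1)


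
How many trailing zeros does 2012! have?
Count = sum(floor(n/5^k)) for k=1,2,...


floor(2012/5) = 402
floor(2012/25) = 80
floor(2012/125) = 16
floor(2012/625) = 3
Total = 501

501 trailing zeros


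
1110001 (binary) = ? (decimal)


1110001 (base 2) = 113 (decimal)
113 (decimal) = 113 (base 10)


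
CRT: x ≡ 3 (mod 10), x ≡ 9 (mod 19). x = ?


M = 10*19 = 190
M1 = M/10 = 19, M2 = M/19 = 10
M1^(-1) mod 10 = 9, M2^(-1) mod 19 = 2
x = 3*19*9 + 9*10*2 = 693
693 mod 190 = 123
Check: 123 mod 10 = 3 ✓, 123 mod 19 = 9 ✓

x ≡ 123 (mod 190)


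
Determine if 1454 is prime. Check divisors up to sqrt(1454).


1454 / 2 = 727 (exact division)
1454 is NOT prime.

No, 1454 is not prime


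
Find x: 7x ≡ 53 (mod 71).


GCD(7, 71) = 1, unique solution
a^(-1) mod 71 = 61
x = 61 * 53 mod 71 = 38

x ≡ 38 (mod 71)


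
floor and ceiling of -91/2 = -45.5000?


-91/2 = -45.5000
floor = -46
ceil = -45

floor = -46, ceil = -45


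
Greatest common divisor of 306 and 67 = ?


306 = 4 * 67 + 38
67 = 1 * 38 + 29
38 = 1 * 29 + 9
29 = 3 * 9 + 2
9 = 4 * 2 + 1
2 = 2 * 1 + 0
GCD = 1


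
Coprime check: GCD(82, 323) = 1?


Euclidean algorithm:
323 = 3 * 82 + 77
82 = 1 * 77 + 5
77 = 15 * 5 + 2
5 = 2 * 2 + 1
2 = 2 * 1 + 0
GCD(82, 323) = 1

Yes, coprime (GCD = 1)


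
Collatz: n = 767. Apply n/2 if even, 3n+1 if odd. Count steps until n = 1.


767 → 2302 → 1151 → 3454 → 1727 → 5182 → 2591 → 7774 → 3887 → 11662 → 5831 → 17494 → 8747 → 26242 → 13121 → 39364 → 19682 → 9841 → 29524 → 14762 → 7381 → 22144 → 11072 → 5536 → 2768 → 1384 → 692 → 346 → 173 → 520 → 260 → 130 → 65 → 196 → 98 → 49 → 148 → 74 → 37 → 112 → 56 → 28 → 14 → 7 → 22 → 11 → 34 → 17 → 52 → 26 → 13 → 40 → 20 → 10 → 5 → 16 → 8 → 4 → 2 → 1
Total steps = 59

59 steps


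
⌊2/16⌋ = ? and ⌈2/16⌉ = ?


2/16 = 0.1250
floor = 0
ceil = 1

floor = 0, ceil = 1


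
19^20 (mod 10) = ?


19^1 mod 10 = 9
19^2 mod 10 = 1
19^3 mod 10 = 9
19^4 mod 10 = 1
19^5 mod 10 = 9
19^6 mod 10 = 1
19^7 mod 10 = 9
19^8 mod 10 = 1
19^9 mod 10 = 9
19^10 mod 10 = 1
19^11 mod 10 = 9
19^12 mod 10 = 1
19^13 mod 10 = 9
19^14 mod 10 = 1
19^15 mod 10 = 9
19^16 mod 10 = 1
19^17 mod 10 = 9
19^18 mod 10 = 1
19^19 mod 10 = 9
19^20 mod 10 = 1


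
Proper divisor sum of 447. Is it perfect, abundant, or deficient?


Proper divisors: 1, 3, 149
Sum = 1 + 3 + 149 = 153
153 < 447 → deficient

s(447) = 153 (deficient)


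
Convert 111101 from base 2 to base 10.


111101 (base 2) = 61 (decimal)
61 (decimal) = 61 (base 10)


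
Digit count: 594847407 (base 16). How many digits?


594847407 in base 16 = 2374A6AF
Number of digits = 8

8 digits (base 16)


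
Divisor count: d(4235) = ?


4235 = 5^1 × 7^1 × 11^2
d(4235) = (1+1) × (1+1) × (2+1) = 12

12 divisors


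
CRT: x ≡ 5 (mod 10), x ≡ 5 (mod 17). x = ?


M = 10*17 = 170
M1 = M/10 = 17, M2 = M/17 = 10
M1^(-1) mod 10 = 3, M2^(-1) mod 17 = 12
x = 5*17*3 + 5*10*12 = 855
855 mod 170 = 5
Check: 5 mod 10 = 5 ✓, 5 mod 17 = 5 ✓

x ≡ 5 (mod 170)


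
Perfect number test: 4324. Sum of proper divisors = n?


Proper divisors of 4324: 1, 2, 4, 23, 46, 47, 92, 94, 188, 1081, 2162
Sum = 1 + 2 + 4 + 23 + 46 + 47 + 92 + 94 + 188 + 1081 + 2162 = 3740

No, 4324 is not perfect (3740 ≠ 4324)


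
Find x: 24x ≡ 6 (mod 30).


GCD(24, 30) = 6 divides 6
Divide: 4x ≡ 1 (mod 5)
x ≡ 4 (mod 5)


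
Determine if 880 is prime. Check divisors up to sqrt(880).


880 / 2 = 440 (exact division)
880 is NOT prime.

No, 880 is not prime


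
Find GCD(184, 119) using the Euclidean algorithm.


184 = 1 * 119 + 65
119 = 1 * 65 + 54
65 = 1 * 54 + 11
54 = 4 * 11 + 10
11 = 1 * 10 + 1
10 = 10 * 1 + 0
GCD = 1


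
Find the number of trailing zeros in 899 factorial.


floor(899/5) = 179
floor(899/25) = 35
floor(899/125) = 7
floor(899/625) = 1
Total = 222

222 trailing zeros


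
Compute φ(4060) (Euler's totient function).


4060 = 2^2 × 5 × 7 × 29
Prime factors: 2, 5, 7, 29
φ(4060) = 4060 × (1-1/2) × (1-1/5) × (1-1/7) × (1-1/29)
= 4060 × 1/2 × 4/5 × 6/7 × 28/29 = 1344

φ(4060) = 1344


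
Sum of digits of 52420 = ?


5 + 2 + 4 + 2 + 0 = 13


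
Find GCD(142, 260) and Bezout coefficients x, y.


Tabular extended Euclidean (each row: r = 142*s + 260*t):
r=142, s=1, t=0
r=260, s=0, t=1
q=0: r=142, s=1, t=0   [142*(1) + 260*(0) = 142]
q=1: r=118, s=-1, t=1   [142*(-1) + 260*(1) = 118]
q=1: r=24, s=2, t=-1   [142*(2) + 260*(-1) = 24]
q=4: r=22, s=-9, t=5   [142*(-9) + 260*(5) = 22]
q=1: r=2, s=11, t=-6   [142*(11) + 260*(-6) = 2]
q=11: r=0, s=-130, t=71   [142*(-130) + 260*(71) = 0]
GCD = 2; from the row with r=2: x=11, y=-6
Check: 142*(11) + 260*(-6) = 1562 - 1560 = 2

GCD = 2, x = 11, y = -6


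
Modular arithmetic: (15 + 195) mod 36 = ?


15 + 195 = 210
210 mod 36 = 30


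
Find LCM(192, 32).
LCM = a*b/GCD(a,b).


GCD(192, 32) = 32
LCM = 192*32/32 = 6144/32 = 192

LCM = 192


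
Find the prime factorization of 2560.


2560 / 2 = 1280
1280 / 2 = 640
640 / 2 = 320
320 / 2 = 160
160 / 2 = 80
80 / 2 = 40
40 / 2 = 20
20 / 2 = 10
10 / 2 = 5
5 / 5 = 1
2560 = 2^9 × 5


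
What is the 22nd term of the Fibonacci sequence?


Sequence: 1, 1, 2, 3, 5, 8, 13, 21, 34, 55, 89, 144, 233, 377, 610, 987, 1597, 2584, 4181, 6765, 10946, 17711
F(22) = 17711


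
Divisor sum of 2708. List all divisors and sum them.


Divisors of 2708: 1, 2, 4, 677, 1354, 2708
Sum = 1 + 2 + 4 + 677 + 1354 + 2708 = 4746

σ(2708) = 4746


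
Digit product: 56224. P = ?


5 × 6 × 2 × 2 × 4 = 480


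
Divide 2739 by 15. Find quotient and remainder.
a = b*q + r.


2739 = 15 * 182 + 9
Check: 2730 + 9 = 2739

q = 182, r = 9


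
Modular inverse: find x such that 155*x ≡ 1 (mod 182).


Use the extended Euclidean algorithm on (182, 155); each row r = 182*s + 155*t:
r=182, s=1, t=0
r=155, s=0, t=1
q=1: r=27, s=1, t=-1   [182*(1) + 155*(-1) = 27]
q=5: r=20, s=-5, t=6   [182*(-5) + 155*(6) = 20]
q=1: r=7, s=6, t=-7   [182*(6) + 155*(-7) = 7]
q=2: r=6, s=-17, t=20   [182*(-17) + 155*(20) = 6]
q=1: r=1, s=23, t=-27   [182*(23) + 155*(-27) = 1]
q=6: r=0, s=-155, t=182   [182*(-155) + 155*(182) = 0]
GCD = 1 with t = -27, so 155*(-27) ≡ 1 (mod 182)
Inverse = -27 mod 182 = 155
Check: 155 * 155 = 24025 ≡ 1 (mod 182)

155^(-1) ≡ 155 (mod 182)


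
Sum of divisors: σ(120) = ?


Divisors of 120: 1, 2, 3, 4, 5, 6, 8, 10, 12, 15, 20, 24, 30, 40, 60, 120
Sum = 1 + 2 + 3 + 4 + 5 + 6 + 8 + 10 + 12 + 15 + 20 + 24 + 30 + 40 + 60 + 120 = 360

σ(120) = 360


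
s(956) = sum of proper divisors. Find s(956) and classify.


Proper divisors: 1, 2, 4, 239, 478
Sum = 1 + 2 + 4 + 239 + 478 = 724
724 < 956 → deficient

s(956) = 724 (deficient)


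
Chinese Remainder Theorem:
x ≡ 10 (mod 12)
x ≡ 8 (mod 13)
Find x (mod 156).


M = 12*13 = 156
M1 = M/12 = 13, M2 = M/13 = 12
M1^(-1) mod 12 = 1, M2^(-1) mod 13 = 12
x = 10*13*1 + 8*12*12 = 1282
1282 mod 156 = 34
Check: 34 mod 12 = 10 ✓, 34 mod 13 = 8 ✓

x ≡ 34 (mod 156)


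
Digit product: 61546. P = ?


6 × 1 × 5 × 4 × 6 = 720


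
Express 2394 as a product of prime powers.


2394 / 2 = 1197
1197 / 3 = 399
399 / 3 = 133
133 / 7 = 19
19 / 19 = 1
2394 = 2 × 3^2 × 7 × 19


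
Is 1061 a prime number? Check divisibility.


Check divisors up to sqrt(1061) = 32.5730
No divisors found.
1061 is prime.

Yes, 1061 is prime


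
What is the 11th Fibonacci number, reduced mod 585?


F(k) mod 585 for k=1..11:
1, 1, 2, 3, 5, 8, 13, 21, 34, 55, 89
F(11) mod 585 = 89


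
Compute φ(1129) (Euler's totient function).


1129 = 1129
Prime factors: 1129
φ(1129) = 1129 × (1-1/1129)
= 1129 × 1128/1129 = 1128

φ(1129) = 1128


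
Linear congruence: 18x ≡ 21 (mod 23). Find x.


GCD(18, 23) = 1, unique solution
a^(-1) mod 23 = 9
x = 9 * 21 mod 23 = 5

x ≡ 5 (mod 23)


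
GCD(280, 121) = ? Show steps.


280 = 2 * 121 + 38
121 = 3 * 38 + 7
38 = 5 * 7 + 3
7 = 2 * 3 + 1
3 = 3 * 1 + 0
GCD = 1


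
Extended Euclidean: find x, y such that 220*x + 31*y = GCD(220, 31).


Tabular extended Euclidean (each row: r = 220*s + 31*t):
r=220, s=1, t=0
r=31, s=0, t=1
q=7: r=3, s=1, t=-7   [220*(1) + 31*(-7) = 3]
q=10: r=1, s=-10, t=71   [220*(-10) + 31*(71) = 1]
q=3: r=0, s=31, t=-220   [220*(31) + 31*(-220) = 0]
GCD = 1; from the row with r=1: x=-10, y=71
Check: 220*(-10) + 31*(71) = -2200 + 2201 = 1

GCD = 1, x = -10, y = 71


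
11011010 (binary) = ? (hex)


11011010 (base 2) = 218 (decimal)
218 (decimal) = DA (base 16)


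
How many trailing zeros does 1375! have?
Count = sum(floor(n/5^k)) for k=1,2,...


floor(1375/5) = 275
floor(1375/25) = 55
floor(1375/125) = 11
floor(1375/625) = 2
Total = 343

343 trailing zeros


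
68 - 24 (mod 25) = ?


68 - 24 = 44
44 mod 25 = 19


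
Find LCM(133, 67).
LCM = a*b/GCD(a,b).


GCD(133, 67) = 1
LCM = 133*67/1 = 8911/1 = 8911

LCM = 8911


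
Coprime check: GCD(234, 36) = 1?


Euclidean algorithm:
234 = 6 * 36 + 18
36 = 2 * 18 + 0
GCD(234, 36) = 18

No, not coprime (GCD = 18)


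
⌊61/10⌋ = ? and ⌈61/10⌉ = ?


61/10 = 6.1000
floor = 6
ceil = 7

floor = 6, ceil = 7
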